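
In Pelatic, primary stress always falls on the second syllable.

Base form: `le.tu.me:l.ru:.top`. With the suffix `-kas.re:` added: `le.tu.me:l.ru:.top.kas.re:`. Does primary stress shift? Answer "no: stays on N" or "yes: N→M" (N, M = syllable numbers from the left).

Base `le.tu.me:l.ru:.top` (5 syllables):
  The word has 5 syllables; the second syllable is syllable 2 (tu).
  → primary stress on syllable 2.
Suffixed `le.tu.me:l.ru:.top.kas.re:` (7 syllables):
  The word has 7 syllables; the second syllable is syllable 2 (tu).
  → primary stress on syllable 2.

no: stays on 2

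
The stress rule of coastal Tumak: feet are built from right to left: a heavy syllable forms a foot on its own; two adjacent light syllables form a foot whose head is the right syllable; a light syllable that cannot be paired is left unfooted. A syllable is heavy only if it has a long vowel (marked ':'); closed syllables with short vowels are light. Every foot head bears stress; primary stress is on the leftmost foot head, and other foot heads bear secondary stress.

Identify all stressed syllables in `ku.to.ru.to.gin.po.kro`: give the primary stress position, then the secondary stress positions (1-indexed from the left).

Weights: 1 ku L, 2 to L, 3 ru L, 4 to L, 5 gin L, 6 po L, 7 kro L.
Parse right to left (heavy = foot alone; LL = one foot; stranded L unfooted): ku (to.ˈru) (to.ˈgin) (po.ˈkro).
Foot heads: 3, 5, 7.
Primary stress on the leftmost head = syllable 3.
Secondary stress on 5, 7: ku.to.ˈru.to.ˌgin.po.ˌkro.

primary 3, secondary 5, 7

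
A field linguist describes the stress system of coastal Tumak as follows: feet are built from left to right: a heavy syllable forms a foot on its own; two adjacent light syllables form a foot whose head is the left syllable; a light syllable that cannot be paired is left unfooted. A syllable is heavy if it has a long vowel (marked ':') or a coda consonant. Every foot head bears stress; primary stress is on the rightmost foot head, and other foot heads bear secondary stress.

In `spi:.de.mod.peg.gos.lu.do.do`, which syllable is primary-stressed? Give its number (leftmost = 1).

Weights: 1 spi: H, 2 de L, 3 mod H, 4 peg H, 5 gos H, 6 lu L, 7 do L, 8 do L.
Parse left to right (heavy = foot alone; LL = one foot; stranded L unfooted): (ˈspi:) de (ˈmod) (ˈpeg) (ˈgos) (ˈlu.do) do.
Foot heads: 1, 3, 4, 5, 6.
Primary stress on the rightmost head = syllable 6.
Primary stress: syllable 6 → spi:.de.mod.peg.gos.ˈlu.do.do.

6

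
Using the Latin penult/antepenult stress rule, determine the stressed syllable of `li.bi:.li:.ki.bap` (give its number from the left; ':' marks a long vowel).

3

Classical Latin: stress the penult if heavy (long vowel or closed), else the antepenult.
Weights: 3 li: H, 4 ki L, 5 bap H.
The penult (syllable 4, ki) is light, so stress falls on the antepenult (syllable 3, li:).
Stress on syllable 3: li.bi:.ˈli:.ki.bap.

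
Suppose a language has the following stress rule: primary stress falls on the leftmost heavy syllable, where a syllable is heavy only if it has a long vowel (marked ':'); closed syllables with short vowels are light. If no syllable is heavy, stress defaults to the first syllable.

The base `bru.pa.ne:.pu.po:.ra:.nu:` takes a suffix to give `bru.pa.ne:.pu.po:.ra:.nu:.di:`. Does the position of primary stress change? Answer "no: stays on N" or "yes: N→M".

Base `bru.pa.ne:.pu.po:.ra:.nu:` (7 syllables):
  Weights: 1 bru L, 2 pa L, 3 ne: H, 4 pu L, 5 po: H, 6 ra: H, 7 nu: H.
  Heavy syllables in the domain: 3, 5, 6, 7. The leftmost is syllable 3 (ne:).
  → primary stress on syllable 3.
Suffixed `bru.pa.ne:.pu.po:.ra:.nu:.di:` (8 syllables):
  Weights: 1 bru L, 2 pa L, 3 ne: H, 4 pu L, 5 po: H, 6 ra: H, 7 nu: H, 8 di: H.
  Heavy syllables in the domain: 3, 5, 6, 7, 8. The leftmost is syllable 3 (ne:).
  → primary stress on syllable 3.

no: stays on 3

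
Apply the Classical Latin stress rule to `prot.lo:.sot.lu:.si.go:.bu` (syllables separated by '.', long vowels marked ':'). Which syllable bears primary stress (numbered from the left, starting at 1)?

6

Classical Latin: stress the penult if heavy (long vowel or closed), else the antepenult.
Weights: 5 si L, 6 go: H, 7 bu L.
The penult (syllable 6, go:) is heavy, so it takes stress.
Stress on syllable 6: prot.lo:.sot.lu:.si.ˈgo:.bu.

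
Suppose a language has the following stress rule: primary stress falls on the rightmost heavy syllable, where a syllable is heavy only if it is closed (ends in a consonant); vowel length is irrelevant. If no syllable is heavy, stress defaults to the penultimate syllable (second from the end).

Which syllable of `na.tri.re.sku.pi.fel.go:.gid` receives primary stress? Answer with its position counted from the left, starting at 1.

8

Weights: 1 na L, 2 tri L, 3 re L, 4 sku L, 5 pi L, 6 fel H, 7 go: L, 8 gid H.
Heavy syllables in the domain: 6, 8. The rightmost is syllable 8 (gid).
Primary stress: syllable 8 → na.tri.re.sku.pi.fel.go:.ˈgid.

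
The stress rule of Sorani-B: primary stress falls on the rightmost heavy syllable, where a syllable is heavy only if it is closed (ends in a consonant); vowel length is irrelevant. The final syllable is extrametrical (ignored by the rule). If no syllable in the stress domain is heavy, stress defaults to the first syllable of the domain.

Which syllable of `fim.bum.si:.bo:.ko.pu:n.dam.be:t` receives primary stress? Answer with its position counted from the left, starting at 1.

7

The final syllable (8, be:t) is extrametrical; the stress domain is syllables 1–7.
Weights: 1 fim H, 2 bum H, 3 si: L, 4 bo: L, 5 ko L, 6 pu:n H, 7 dam H.
Heavy syllables in the domain: 1, 2, 6, 7. The rightmost is syllable 7 (dam).
Primary stress: syllable 7 → fim.bum.si:.bo:.ko.pu:n.ˈdam.be:t.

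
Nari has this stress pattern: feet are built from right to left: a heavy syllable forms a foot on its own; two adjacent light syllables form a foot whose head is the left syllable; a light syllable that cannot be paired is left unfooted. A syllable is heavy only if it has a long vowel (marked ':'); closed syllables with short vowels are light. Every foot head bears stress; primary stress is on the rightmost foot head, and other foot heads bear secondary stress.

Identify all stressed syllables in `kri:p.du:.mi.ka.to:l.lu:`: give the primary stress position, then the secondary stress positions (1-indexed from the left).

primary 6, secondary 1, 2, 3, 5

Weights: 1 kri:p H, 2 du: H, 3 mi L, 4 ka L, 5 to:l H, 6 lu: H.
Parse right to left (heavy = foot alone; LL = one foot; stranded L unfooted): (ˈkri:p) (ˈdu:) (ˈmi.ka) (ˈto:l) (ˈlu:).
Foot heads: 1, 2, 3, 5, 6.
Primary stress on the rightmost head = syllable 6.
Secondary stress on 1, 2, 3, 5: ˌkri:p.ˌdu:.ˌmi.ka.ˌto:l.ˈlu:.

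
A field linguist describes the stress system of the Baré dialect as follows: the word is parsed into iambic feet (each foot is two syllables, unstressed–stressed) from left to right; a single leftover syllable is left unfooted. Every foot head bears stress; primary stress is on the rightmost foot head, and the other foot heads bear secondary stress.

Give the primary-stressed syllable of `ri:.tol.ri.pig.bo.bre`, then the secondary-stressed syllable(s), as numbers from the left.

Parse left to right into iambic (σˈσ) feet: (ri:.ˈtol) (ri.ˈpig) (bo.ˈbre).
Foot heads (stressed positions): 2, 4, 6.
End Rule Rightmost: primary stress on the rightmost head = syllable 6.
Secondary stress on 2, 4: ri:.ˌtol.ri.ˌpig.bo.ˈbre.

primary 6, secondary 2, 4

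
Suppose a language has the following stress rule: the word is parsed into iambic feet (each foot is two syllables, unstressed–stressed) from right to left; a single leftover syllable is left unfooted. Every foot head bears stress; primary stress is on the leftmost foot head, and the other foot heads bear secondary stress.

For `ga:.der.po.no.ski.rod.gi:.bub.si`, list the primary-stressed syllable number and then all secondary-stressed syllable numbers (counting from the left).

primary 3, secondary 5, 7, 9

Parse right to left into iambic (σˈσ) feet: ga: (der.ˈpo) (no.ˈski) (rod.ˈgi:) (bub.ˈsi). Syllable 1 is left unfooted.
Foot heads (stressed positions): 3, 5, 7, 9.
End Rule Leftmost: primary stress on the leftmost head = syllable 3.
Secondary stress on 5, 7, 9: ga:.der.ˈpo.no.ˌski.rod.ˌgi:.bub.ˌsi.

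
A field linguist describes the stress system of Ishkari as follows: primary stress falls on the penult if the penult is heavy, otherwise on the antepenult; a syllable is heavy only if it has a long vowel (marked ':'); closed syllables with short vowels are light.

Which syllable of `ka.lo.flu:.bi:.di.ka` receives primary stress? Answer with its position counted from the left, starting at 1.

4

Weights: 4 bi: H, 5 di L, 6 ka L.
The penult (syllable 5, di) is light, so stress falls on the antepenult (syllable 4, bi:).
Primary stress: syllable 4 → ka.lo.flu:.ˈbi:.di.ka.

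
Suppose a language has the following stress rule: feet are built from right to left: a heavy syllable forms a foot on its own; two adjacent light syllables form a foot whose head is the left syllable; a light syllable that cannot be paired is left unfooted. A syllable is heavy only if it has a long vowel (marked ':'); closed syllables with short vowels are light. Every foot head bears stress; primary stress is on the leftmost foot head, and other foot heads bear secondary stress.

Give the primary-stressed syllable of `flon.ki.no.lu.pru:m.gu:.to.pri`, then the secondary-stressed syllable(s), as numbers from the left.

primary 1, secondary 3, 5, 6, 7

Weights: 1 flon L, 2 ki L, 3 no L, 4 lu L, 5 pru:m H, 6 gu: H, 7 to L, 8 pri L.
Parse right to left (heavy = foot alone; LL = one foot; stranded L unfooted): (ˈflon.ki) (ˈno.lu) (ˈpru:m) (ˈgu:) (ˈto.pri).
Foot heads: 1, 3, 5, 6, 7.
Primary stress on the leftmost head = syllable 1.
Secondary stress on 3, 5, 6, 7: ˈflon.ki.ˌno.lu.ˌpru:m.ˌgu:.ˌto.pri.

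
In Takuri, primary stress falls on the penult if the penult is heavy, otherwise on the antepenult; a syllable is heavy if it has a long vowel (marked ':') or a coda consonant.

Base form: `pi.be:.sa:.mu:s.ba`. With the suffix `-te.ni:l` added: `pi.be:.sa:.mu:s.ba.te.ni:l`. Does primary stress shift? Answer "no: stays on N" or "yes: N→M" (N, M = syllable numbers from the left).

yes: 4→5

Base `pi.be:.sa:.mu:s.ba` (5 syllables):
  Weights: 3 sa: H, 4 mu:s H, 5 ba L.
  The penult (syllable 4, mu:s) is heavy, so it takes stress.
  → primary stress on syllable 4.
Suffixed `pi.be:.sa:.mu:s.ba.te.ni:l` (7 syllables):
  Weights: 5 ba L, 6 te L, 7 ni:l H.
  The penult (syllable 6, te) is light, so stress falls on the antepenult (syllable 5, ba).
  → primary stress on syllable 5.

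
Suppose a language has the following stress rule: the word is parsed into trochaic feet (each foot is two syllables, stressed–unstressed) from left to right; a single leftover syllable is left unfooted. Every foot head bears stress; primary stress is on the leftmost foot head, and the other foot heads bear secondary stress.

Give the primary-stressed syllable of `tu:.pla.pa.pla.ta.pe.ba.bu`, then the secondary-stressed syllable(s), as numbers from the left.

Parse left to right into trochaic (ˈσσ) feet: (ˈtu:.pla) (ˈpa.pla) (ˈta.pe) (ˈba.bu).
Foot heads (stressed positions): 1, 3, 5, 7.
End Rule Leftmost: primary stress on the leftmost head = syllable 1.
Secondary stress on 3, 5, 7: ˈtu:.pla.ˌpa.pla.ˌta.pe.ˌba.bu.

primary 1, secondary 3, 5, 7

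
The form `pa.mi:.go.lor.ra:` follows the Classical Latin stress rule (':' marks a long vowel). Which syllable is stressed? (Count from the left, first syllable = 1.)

Classical Latin: stress the penult if heavy (long vowel or closed), else the antepenult.
Weights: 3 go L, 4 lor H, 5 ra: H.
The penult (syllable 4, lor) is heavy, so it takes stress.
Stress on syllable 4: pa.mi:.go.ˈlor.ra:.

4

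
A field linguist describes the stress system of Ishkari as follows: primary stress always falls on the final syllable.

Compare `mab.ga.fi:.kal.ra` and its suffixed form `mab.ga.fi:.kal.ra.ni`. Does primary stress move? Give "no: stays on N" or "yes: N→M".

yes: 5→6

Base `mab.ga.fi:.kal.ra` (5 syllables):
  The word has 5 syllables; the final syllable is syllable 5 (ra).
  → primary stress on syllable 5.
Suffixed `mab.ga.fi:.kal.ra.ni` (6 syllables):
  The word has 6 syllables; the final syllable is syllable 6 (ni).
  → primary stress on syllable 6.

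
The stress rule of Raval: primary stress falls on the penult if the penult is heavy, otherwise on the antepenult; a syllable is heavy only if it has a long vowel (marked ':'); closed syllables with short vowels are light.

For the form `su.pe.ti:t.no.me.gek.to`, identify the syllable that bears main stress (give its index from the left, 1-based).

5

Weights: 5 me L, 6 gek L, 7 to L.
The penult (syllable 6, gek) is light, so stress falls on the antepenult (syllable 5, me).
Primary stress: syllable 5 → su.pe.ti:t.no.ˈme.gek.to.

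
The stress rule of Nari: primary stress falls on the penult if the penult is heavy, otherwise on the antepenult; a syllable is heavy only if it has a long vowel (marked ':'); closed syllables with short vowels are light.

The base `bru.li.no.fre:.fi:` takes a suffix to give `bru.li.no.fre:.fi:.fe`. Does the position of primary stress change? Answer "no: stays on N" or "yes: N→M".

Base `bru.li.no.fre:.fi:` (5 syllables):
  Weights: 3 no L, 4 fre: H, 5 fi: H.
  The penult (syllable 4, fre:) is heavy, so it takes stress.
  → primary stress on syllable 4.
Suffixed `bru.li.no.fre:.fi:.fe` (6 syllables):
  Weights: 4 fre: H, 5 fi: H, 6 fe L.
  The penult (syllable 5, fi:) is heavy, so it takes stress.
  → primary stress on syllable 5.

yes: 4→5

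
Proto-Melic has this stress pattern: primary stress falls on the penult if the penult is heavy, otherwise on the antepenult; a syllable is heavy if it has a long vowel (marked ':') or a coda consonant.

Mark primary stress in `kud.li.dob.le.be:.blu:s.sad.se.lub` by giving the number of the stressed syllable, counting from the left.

7

Weights: 7 sad H, 8 se L, 9 lub H.
The penult (syllable 8, se) is light, so stress falls on the antepenult (syllable 7, sad).
Primary stress: syllable 7 → kud.li.dob.le.be:.blu:s.ˈsad.se.lub.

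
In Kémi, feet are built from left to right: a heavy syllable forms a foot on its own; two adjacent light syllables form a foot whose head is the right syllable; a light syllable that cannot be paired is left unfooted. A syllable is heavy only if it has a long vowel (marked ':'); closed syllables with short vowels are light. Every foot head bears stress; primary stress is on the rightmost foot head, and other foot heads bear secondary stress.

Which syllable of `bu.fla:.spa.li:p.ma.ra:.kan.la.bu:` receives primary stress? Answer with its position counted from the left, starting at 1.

9

Weights: 1 bu L, 2 fla: H, 3 spa L, 4 li:p H, 5 ma L, 6 ra: H, 7 kan L, 8 la L, 9 bu: H.
Parse left to right (heavy = foot alone; LL = one foot; stranded L unfooted): bu (ˈfla:) spa (ˈli:p) ma (ˈra:) (kan.ˈla) (ˈbu:).
Foot heads: 2, 4, 6, 8, 9.
Primary stress on the rightmost head = syllable 9.
Primary stress: syllable 9 → bu.fla:.spa.li:p.ma.ra:.kan.la.ˈbu:.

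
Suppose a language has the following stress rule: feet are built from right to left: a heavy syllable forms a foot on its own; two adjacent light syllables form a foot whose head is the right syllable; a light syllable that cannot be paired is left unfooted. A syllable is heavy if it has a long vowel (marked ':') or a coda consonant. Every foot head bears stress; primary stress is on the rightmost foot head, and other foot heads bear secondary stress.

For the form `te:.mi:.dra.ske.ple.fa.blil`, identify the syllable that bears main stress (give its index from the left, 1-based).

Weights: 1 te: H, 2 mi: H, 3 dra L, 4 ske L, 5 ple L, 6 fa L, 7 blil H.
Parse right to left (heavy = foot alone; LL = one foot; stranded L unfooted): (ˈte:) (ˈmi:) (dra.ˈske) (ple.ˈfa) (ˈblil).
Foot heads: 1, 2, 4, 6, 7.
Primary stress on the rightmost head = syllable 7.
Primary stress: syllable 7 → te:.mi:.dra.ske.ple.fa.ˈblil.

7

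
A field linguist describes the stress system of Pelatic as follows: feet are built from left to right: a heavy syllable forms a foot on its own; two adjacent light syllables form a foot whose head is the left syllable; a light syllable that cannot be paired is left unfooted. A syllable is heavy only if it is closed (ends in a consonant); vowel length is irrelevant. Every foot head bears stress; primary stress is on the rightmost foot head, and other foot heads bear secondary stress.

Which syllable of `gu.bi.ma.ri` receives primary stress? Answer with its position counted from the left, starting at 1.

Weights: 1 gu L, 2 bi L, 3 ma L, 4 ri L.
Parse left to right (heavy = foot alone; LL = one foot; stranded L unfooted): (ˈgu.bi) (ˈma.ri).
Foot heads: 1, 3.
Primary stress on the rightmost head = syllable 3.
Primary stress: syllable 3 → gu.bi.ˈma.ri.

3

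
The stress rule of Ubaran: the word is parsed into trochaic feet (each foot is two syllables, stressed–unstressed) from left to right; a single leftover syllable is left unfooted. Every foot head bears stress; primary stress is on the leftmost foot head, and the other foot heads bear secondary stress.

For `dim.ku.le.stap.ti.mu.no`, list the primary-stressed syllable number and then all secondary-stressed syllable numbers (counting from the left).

primary 1, secondary 3, 5

Parse left to right into trochaic (ˈσσ) feet: (ˈdim.ku) (ˈle.stap) (ˈti.mu) no. Syllable 7 is left unfooted.
Foot heads (stressed positions): 1, 3, 5.
End Rule Leftmost: primary stress on the leftmost head = syllable 1.
Secondary stress on 3, 5: ˈdim.ku.ˌle.stap.ˌti.mu.no.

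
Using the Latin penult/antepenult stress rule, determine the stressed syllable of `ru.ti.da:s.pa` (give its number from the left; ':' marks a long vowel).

3

Classical Latin: stress the penult if heavy (long vowel or closed), else the antepenult.
Weights: 2 ti L, 3 da:s H, 4 pa L.
The penult (syllable 3, da:s) is heavy, so it takes stress.
Stress on syllable 3: ru.ti.ˈda:s.pa.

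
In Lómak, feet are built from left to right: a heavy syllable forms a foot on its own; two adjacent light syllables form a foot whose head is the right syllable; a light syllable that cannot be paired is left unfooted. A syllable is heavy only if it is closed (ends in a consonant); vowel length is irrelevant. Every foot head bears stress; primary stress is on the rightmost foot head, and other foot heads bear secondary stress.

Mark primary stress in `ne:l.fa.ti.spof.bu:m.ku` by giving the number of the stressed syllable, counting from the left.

5

Weights: 1 ne:l H, 2 fa L, 3 ti L, 4 spof H, 5 bu:m H, 6 ku L.
Parse left to right (heavy = foot alone; LL = one foot; stranded L unfooted): (ˈne:l) (fa.ˈti) (ˈspof) (ˈbu:m) ku.
Foot heads: 1, 3, 4, 5.
Primary stress on the rightmost head = syllable 5.
Primary stress: syllable 5 → ne:l.fa.ti.spof.ˈbu:m.ku.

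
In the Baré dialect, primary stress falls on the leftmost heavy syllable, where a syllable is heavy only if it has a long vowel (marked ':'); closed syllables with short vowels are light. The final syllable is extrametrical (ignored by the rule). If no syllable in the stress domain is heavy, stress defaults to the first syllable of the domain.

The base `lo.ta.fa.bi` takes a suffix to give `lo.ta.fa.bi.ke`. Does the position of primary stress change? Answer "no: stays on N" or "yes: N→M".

no: stays on 1

Base `lo.ta.fa.bi` (4 syllables):
  The final syllable (4, bi) is extrametrical; the stress domain is syllables 1–3.
  Weights: 1 lo L, 2 ta L, 3 fa L.
  No heavy syllable in the domain; default to the first syllable of the domain = syllable 1.
  → primary stress on syllable 1.
Suffixed `lo.ta.fa.bi.ke` (5 syllables):
  The final syllable (5, ke) is extrametrical; the stress domain is syllables 1–4.
  Weights: 1 lo L, 2 ta L, 3 fa L, 4 bi L.
  No heavy syllable in the domain; default to the first syllable of the domain = syllable 1.
  → primary stress on syllable 1.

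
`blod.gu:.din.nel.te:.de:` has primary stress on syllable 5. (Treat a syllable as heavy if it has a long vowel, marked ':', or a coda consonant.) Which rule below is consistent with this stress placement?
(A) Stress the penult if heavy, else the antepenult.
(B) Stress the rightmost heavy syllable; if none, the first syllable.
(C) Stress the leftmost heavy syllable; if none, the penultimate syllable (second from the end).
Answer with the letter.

Rule A → syllable 5 ✓.
Rule B → syllable 6 (observed: 5).
Rule C → syllable 1 (observed: 5).

A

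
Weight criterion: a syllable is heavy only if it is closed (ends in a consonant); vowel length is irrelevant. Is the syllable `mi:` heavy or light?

`mi:`: long vowel, open (no coda). Open (no coda) → light.

light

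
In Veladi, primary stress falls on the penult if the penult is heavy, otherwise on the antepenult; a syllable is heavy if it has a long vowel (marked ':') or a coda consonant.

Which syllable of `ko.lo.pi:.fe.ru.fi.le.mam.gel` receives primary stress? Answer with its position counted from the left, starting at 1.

Weights: 7 le L, 8 mam H, 9 gel H.
The penult (syllable 8, mam) is heavy, so it takes stress.
Primary stress: syllable 8 → ko.lo.pi:.fe.ru.fi.le.ˈmam.gel.

8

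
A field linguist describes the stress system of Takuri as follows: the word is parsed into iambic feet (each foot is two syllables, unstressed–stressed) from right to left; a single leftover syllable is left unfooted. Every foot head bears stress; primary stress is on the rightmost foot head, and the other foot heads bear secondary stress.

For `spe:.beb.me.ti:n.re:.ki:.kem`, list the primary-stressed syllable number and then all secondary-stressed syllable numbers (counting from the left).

primary 7, secondary 3, 5

Parse right to left into iambic (σˈσ) feet: spe: (beb.ˈme) (ti:n.ˈre:) (ki:.ˈkem). Syllable 1 is left unfooted.
Foot heads (stressed positions): 3, 5, 7.
End Rule Rightmost: primary stress on the rightmost head = syllable 7.
Secondary stress on 3, 5: spe:.beb.ˌme.ti:n.ˌre:.ki:.ˈkem.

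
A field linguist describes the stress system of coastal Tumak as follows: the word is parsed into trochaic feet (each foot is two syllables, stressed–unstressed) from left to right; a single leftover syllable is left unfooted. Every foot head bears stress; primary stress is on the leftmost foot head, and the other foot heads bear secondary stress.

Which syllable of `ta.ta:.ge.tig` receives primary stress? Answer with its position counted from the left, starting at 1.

Parse left to right into trochaic (ˈσσ) feet: (ˈta.ta:) (ˈge.tig).
Foot heads (stressed positions): 1, 3.
End Rule Leftmost: primary stress on the leftmost head = syllable 1.
Primary stress: syllable 1 → ˈta.ta:.ge.tig.

1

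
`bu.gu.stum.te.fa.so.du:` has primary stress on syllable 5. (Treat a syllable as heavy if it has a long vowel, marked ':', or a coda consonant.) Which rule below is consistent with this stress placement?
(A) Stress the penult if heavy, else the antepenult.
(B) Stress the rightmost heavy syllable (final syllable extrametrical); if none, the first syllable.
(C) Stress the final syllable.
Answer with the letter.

Rule A → syllable 5 ✓.
Rule B → syllable 3 (observed: 5).
Rule C → syllable 7 (observed: 5).

A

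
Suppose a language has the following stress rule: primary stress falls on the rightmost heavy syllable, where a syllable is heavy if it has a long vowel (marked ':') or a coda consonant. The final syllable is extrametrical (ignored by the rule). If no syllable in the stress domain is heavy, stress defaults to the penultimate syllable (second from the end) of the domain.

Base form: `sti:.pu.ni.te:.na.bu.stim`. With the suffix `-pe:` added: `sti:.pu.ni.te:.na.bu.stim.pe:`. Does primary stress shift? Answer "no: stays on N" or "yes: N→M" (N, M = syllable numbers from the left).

yes: 4→7

Base `sti:.pu.ni.te:.na.bu.stim` (7 syllables):
  The final syllable (7, stim) is extrametrical; the stress domain is syllables 1–6.
  Weights: 1 sti: H, 2 pu L, 3 ni L, 4 te: H, 5 na L, 6 bu L.
  Heavy syllables in the domain: 1, 4. The rightmost is syllable 4 (te:).
  → primary stress on syllable 4.
Suffixed `sti:.pu.ni.te:.na.bu.stim.pe:` (8 syllables):
  The final syllable (8, pe:) is extrametrical; the stress domain is syllables 1–7.
  Weights: 1 sti: H, 2 pu L, 3 ni L, 4 te: H, 5 na L, 6 bu L, 7 stim H.
  Heavy syllables in the domain: 1, 4, 7. The rightmost is syllable 7 (stim).
  → primary stress on syllable 7.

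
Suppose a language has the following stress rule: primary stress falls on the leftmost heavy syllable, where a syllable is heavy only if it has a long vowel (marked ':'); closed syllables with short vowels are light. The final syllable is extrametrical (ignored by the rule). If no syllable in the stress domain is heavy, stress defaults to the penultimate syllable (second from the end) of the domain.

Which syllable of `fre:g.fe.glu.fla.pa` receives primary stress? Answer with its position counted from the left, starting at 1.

1

The final syllable (5, pa) is extrametrical; the stress domain is syllables 1–4.
Weights: 1 fre:g H, 2 fe L, 3 glu L, 4 fla L.
Heavy syllables in the domain: 1. The leftmost is syllable 1 (fre:g).
Primary stress: syllable 1 → ˈfre:g.fe.glu.fla.pa.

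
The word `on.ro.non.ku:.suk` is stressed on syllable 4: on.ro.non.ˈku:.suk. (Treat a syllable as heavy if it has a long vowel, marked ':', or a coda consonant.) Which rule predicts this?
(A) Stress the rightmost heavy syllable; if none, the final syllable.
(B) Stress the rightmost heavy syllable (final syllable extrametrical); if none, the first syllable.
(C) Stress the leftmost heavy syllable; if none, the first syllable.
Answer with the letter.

B

Rule A → syllable 5 (observed: 4).
Rule B → syllable 4 ✓.
Rule C → syllable 1 (observed: 4).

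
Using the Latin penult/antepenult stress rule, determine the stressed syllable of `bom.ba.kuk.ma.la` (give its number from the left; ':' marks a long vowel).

Classical Latin: stress the penult if heavy (long vowel or closed), else the antepenult.
Weights: 3 kuk H, 4 ma L, 5 la L.
The penult (syllable 4, ma) is light, so stress falls on the antepenult (syllable 3, kuk).
Stress on syllable 3: bom.ba.ˈkuk.ma.la.

3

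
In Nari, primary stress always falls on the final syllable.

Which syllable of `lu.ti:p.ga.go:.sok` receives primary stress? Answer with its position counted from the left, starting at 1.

The word has 5 syllables; the final syllable is syllable 5 (sok).
Primary stress: syllable 5 → lu.ti:p.ga.go:.ˈsok.

5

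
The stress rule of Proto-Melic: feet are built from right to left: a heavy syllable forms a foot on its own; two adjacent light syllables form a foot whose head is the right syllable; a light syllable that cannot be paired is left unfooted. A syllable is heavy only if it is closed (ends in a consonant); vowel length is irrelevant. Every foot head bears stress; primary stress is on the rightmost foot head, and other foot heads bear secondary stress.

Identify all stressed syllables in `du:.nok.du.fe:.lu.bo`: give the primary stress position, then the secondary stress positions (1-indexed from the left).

Weights: 1 du: L, 2 nok H, 3 du L, 4 fe: L, 5 lu L, 6 bo L.
Parse right to left (heavy = foot alone; LL = one foot; stranded L unfooted): du: (ˈnok) (du.ˈfe:) (lu.ˈbo).
Foot heads: 2, 4, 6.
Primary stress on the rightmost head = syllable 6.
Secondary stress on 2, 4: du:.ˌnok.du.ˌfe:.lu.ˈbo.

primary 6, secondary 2, 4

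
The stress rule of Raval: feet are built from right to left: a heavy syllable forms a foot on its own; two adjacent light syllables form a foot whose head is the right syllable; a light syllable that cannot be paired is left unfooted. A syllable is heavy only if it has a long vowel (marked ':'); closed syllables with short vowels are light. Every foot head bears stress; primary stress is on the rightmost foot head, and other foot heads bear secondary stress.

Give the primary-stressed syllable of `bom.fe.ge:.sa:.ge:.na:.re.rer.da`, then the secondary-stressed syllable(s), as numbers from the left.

Weights: 1 bom L, 2 fe L, 3 ge: H, 4 sa: H, 5 ge: H, 6 na: H, 7 re L, 8 rer L, 9 da L.
Parse right to left (heavy = foot alone; LL = one foot; stranded L unfooted): (bom.ˈfe) (ˈge:) (ˈsa:) (ˈge:) (ˈna:) re (rer.ˈda).
Foot heads: 2, 3, 4, 5, 6, 9.
Primary stress on the rightmost head = syllable 9.
Secondary stress on 2, 3, 4, 5, 6: bom.ˌfe.ˌge:.ˌsa:.ˌge:.ˌna:.re.rer.ˈda.

primary 9, secondary 2, 3, 4, 5, 6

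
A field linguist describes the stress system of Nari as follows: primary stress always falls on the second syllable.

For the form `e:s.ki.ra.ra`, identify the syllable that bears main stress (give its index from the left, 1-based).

2

The word has 4 syllables; the second syllable is syllable 2 (ki).
Primary stress: syllable 2 → e:s.ˈki.ra.ra.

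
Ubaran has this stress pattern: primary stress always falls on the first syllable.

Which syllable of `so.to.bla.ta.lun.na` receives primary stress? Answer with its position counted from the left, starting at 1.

1

The word has 6 syllables; the first syllable is syllable 1 (so).
Primary stress: syllable 1 → ˈso.to.bla.ta.lun.na.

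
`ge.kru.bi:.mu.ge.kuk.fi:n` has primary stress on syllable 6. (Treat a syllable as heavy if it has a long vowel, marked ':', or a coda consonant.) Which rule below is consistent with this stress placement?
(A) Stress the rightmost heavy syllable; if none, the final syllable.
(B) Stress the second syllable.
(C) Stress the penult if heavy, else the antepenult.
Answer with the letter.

Rule A → syllable 7 (observed: 6).
Rule B → syllable 2 (observed: 6).
Rule C → syllable 6 ✓.

C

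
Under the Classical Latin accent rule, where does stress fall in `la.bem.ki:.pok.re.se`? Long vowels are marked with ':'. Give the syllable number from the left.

4

Classical Latin: stress the penult if heavy (long vowel or closed), else the antepenult.
Weights: 4 pok H, 5 re L, 6 se L.
The penult (syllable 5, re) is light, so stress falls on the antepenult (syllable 4, pok).
Stress on syllable 4: la.bem.ki:.ˈpok.re.se.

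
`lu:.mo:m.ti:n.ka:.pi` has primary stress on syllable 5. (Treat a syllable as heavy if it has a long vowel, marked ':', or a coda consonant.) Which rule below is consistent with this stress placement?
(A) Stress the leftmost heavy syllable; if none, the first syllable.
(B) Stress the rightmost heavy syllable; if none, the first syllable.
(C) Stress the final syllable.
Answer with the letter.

C

Rule A → syllable 1 (observed: 5).
Rule B → syllable 4 (observed: 5).
Rule C → syllable 5 ✓.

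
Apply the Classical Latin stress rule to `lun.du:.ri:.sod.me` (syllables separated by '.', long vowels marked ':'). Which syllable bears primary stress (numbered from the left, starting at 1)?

4

Classical Latin: stress the penult if heavy (long vowel or closed), else the antepenult.
Weights: 3 ri: H, 4 sod H, 5 me L.
The penult (syllable 4, sod) is heavy, so it takes stress.
Stress on syllable 4: lun.du:.ri:.ˈsod.me.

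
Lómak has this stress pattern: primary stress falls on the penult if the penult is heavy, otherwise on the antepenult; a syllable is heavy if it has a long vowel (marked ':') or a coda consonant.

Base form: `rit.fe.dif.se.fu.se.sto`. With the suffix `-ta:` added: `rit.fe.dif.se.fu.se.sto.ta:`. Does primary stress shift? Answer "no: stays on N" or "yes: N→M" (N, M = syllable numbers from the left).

yes: 5→6

Base `rit.fe.dif.se.fu.se.sto` (7 syllables):
  Weights: 5 fu L, 6 se L, 7 sto L.
  The penult (syllable 6, se) is light, so stress falls on the antepenult (syllable 5, fu).
  → primary stress on syllable 5.
Suffixed `rit.fe.dif.se.fu.se.sto.ta:` (8 syllables):
  Weights: 6 se L, 7 sto L, 8 ta: H.
  The penult (syllable 7, sto) is light, so stress falls on the antepenult (syllable 6, se).
  → primary stress on syllable 6.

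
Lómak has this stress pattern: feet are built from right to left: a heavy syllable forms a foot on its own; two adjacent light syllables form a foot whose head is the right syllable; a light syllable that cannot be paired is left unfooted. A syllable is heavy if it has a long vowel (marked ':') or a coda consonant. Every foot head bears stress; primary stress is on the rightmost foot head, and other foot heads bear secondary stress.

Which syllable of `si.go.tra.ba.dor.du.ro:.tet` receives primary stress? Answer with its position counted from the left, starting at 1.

Weights: 1 si L, 2 go L, 3 tra L, 4 ba L, 5 dor H, 6 du L, 7 ro: H, 8 tet H.
Parse right to left (heavy = foot alone; LL = one foot; stranded L unfooted): (si.ˈgo) (tra.ˈba) (ˈdor) du (ˈro:) (ˈtet).
Foot heads: 2, 4, 5, 7, 8.
Primary stress on the rightmost head = syllable 8.
Primary stress: syllable 8 → si.go.tra.ba.dor.du.ro:.ˈtet.

8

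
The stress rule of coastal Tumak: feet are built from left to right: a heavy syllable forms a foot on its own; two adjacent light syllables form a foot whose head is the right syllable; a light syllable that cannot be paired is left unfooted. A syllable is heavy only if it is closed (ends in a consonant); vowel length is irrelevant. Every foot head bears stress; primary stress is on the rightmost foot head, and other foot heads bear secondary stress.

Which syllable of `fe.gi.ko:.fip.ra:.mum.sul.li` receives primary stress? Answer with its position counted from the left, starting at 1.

Weights: 1 fe L, 2 gi L, 3 ko: L, 4 fip H, 5 ra: L, 6 mum H, 7 sul H, 8 li L.
Parse left to right (heavy = foot alone; LL = one foot; stranded L unfooted): (fe.ˈgi) ko: (ˈfip) ra: (ˈmum) (ˈsul) li.
Foot heads: 2, 4, 6, 7.
Primary stress on the rightmost head = syllable 7.
Primary stress: syllable 7 → fe.gi.ko:.fip.ra:.mum.ˈsul.li.

7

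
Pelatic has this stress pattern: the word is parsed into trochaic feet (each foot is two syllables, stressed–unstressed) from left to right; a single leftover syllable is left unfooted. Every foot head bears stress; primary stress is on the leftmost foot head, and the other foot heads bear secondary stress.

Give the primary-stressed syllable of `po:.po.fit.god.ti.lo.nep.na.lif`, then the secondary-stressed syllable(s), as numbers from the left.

primary 1, secondary 3, 5, 7

Parse left to right into trochaic (ˈσσ) feet: (ˈpo:.po) (ˈfit.god) (ˈti.lo) (ˈnep.na) lif. Syllable 9 is left unfooted.
Foot heads (stressed positions): 1, 3, 5, 7.
End Rule Leftmost: primary stress on the leftmost head = syllable 1.
Secondary stress on 3, 5, 7: ˈpo:.po.ˌfit.god.ˌti.lo.ˌnep.na.lif.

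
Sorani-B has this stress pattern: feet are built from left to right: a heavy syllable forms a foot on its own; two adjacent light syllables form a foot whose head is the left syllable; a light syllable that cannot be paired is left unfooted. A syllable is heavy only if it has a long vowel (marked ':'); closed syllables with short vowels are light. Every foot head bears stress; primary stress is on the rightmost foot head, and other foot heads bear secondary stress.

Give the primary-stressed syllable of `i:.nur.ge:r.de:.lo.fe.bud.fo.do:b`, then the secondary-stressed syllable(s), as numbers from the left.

Weights: 1 i: H, 2 nur L, 3 ge:r H, 4 de: H, 5 lo L, 6 fe L, 7 bud L, 8 fo L, 9 do:b H.
Parse left to right (heavy = foot alone; LL = one foot; stranded L unfooted): (ˈi:) nur (ˈge:r) (ˈde:) (ˈlo.fe) (ˈbud.fo) (ˈdo:b).
Foot heads: 1, 3, 4, 5, 7, 9.
Primary stress on the rightmost head = syllable 9.
Secondary stress on 1, 3, 4, 5, 7: ˌi:.nur.ˌge:r.ˌde:.ˌlo.fe.ˌbud.fo.ˈdo:b.

primary 9, secondary 1, 3, 4, 5, 7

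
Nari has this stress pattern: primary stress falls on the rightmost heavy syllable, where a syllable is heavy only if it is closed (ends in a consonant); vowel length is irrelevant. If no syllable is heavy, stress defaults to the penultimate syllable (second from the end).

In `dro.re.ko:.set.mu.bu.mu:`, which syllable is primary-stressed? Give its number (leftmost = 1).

4

Weights: 1 dro L, 2 re L, 3 ko: L, 4 set H, 5 mu L, 6 bu L, 7 mu: L.
Heavy syllables in the domain: 4. The rightmost is syllable 4 (set).
Primary stress: syllable 4 → dro.re.ko:.ˈset.mu.bu.mu:.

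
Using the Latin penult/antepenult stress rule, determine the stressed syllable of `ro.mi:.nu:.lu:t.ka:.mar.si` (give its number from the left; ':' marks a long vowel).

6

Classical Latin: stress the penult if heavy (long vowel or closed), else the antepenult.
Weights: 5 ka: H, 6 mar H, 7 si L.
The penult (syllable 6, mar) is heavy, so it takes stress.
Stress on syllable 6: ro.mi:.nu:.lu:t.ka:.ˈmar.si.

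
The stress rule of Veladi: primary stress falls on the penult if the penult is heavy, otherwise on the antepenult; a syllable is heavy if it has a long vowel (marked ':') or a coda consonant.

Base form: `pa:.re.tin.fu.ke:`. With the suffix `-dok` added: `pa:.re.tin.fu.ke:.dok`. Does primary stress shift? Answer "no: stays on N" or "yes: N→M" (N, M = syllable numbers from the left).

yes: 3→5

Base `pa:.re.tin.fu.ke:` (5 syllables):
  Weights: 3 tin H, 4 fu L, 5 ke: H.
  The penult (syllable 4, fu) is light, so stress falls on the antepenult (syllable 3, tin).
  → primary stress on syllable 3.
Suffixed `pa:.re.tin.fu.ke:.dok` (6 syllables):
  Weights: 4 fu L, 5 ke: H, 6 dok H.
  The penult (syllable 5, ke:) is heavy, so it takes stress.
  → primary stress on syllable 5.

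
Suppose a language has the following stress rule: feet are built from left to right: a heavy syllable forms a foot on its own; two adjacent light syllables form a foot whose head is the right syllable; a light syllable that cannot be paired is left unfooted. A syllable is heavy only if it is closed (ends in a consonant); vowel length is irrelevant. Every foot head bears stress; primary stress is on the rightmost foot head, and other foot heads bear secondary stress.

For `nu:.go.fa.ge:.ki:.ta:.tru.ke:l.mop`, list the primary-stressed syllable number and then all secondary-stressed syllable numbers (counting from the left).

primary 9, secondary 2, 4, 6, 8

Weights: 1 nu: L, 2 go L, 3 fa L, 4 ge: L, 5 ki: L, 6 ta: L, 7 tru L, 8 ke:l H, 9 mop H.
Parse left to right (heavy = foot alone; LL = one foot; stranded L unfooted): (nu:.ˈgo) (fa.ˈge:) (ki:.ˈta:) tru (ˈke:l) (ˈmop).
Foot heads: 2, 4, 6, 8, 9.
Primary stress on the rightmost head = syllable 9.
Secondary stress on 2, 4, 6, 8: nu:.ˌgo.fa.ˌge:.ki:.ˌta:.tru.ˌke:l.ˈmop.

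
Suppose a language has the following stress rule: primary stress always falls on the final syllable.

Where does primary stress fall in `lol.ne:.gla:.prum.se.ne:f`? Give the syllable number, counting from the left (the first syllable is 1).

The word has 6 syllables; the final syllable is syllable 6 (ne:f).
Primary stress: syllable 6 → lol.ne:.gla:.prum.se.ˈne:f.

6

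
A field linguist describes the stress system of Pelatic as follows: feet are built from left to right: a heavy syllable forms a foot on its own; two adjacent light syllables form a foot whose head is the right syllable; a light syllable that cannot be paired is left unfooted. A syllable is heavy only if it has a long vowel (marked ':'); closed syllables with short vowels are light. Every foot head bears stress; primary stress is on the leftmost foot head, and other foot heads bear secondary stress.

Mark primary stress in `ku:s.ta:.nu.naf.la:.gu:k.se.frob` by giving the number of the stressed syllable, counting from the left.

Weights: 1 ku:s H, 2 ta: H, 3 nu L, 4 naf L, 5 la: H, 6 gu:k H, 7 se L, 8 frob L.
Parse left to right (heavy = foot alone; LL = one foot; stranded L unfooted): (ˈku:s) (ˈta:) (nu.ˈnaf) (ˈla:) (ˈgu:k) (se.ˈfrob).
Foot heads: 1, 2, 4, 5, 6, 8.
Primary stress on the leftmost head = syllable 1.
Primary stress: syllable 1 → ˈku:s.ta:.nu.naf.la:.gu:k.se.frob.

1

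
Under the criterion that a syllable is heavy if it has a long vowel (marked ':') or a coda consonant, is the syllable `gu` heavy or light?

light

`gu`: short vowel, open (no coda). Short vowel, open → light.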